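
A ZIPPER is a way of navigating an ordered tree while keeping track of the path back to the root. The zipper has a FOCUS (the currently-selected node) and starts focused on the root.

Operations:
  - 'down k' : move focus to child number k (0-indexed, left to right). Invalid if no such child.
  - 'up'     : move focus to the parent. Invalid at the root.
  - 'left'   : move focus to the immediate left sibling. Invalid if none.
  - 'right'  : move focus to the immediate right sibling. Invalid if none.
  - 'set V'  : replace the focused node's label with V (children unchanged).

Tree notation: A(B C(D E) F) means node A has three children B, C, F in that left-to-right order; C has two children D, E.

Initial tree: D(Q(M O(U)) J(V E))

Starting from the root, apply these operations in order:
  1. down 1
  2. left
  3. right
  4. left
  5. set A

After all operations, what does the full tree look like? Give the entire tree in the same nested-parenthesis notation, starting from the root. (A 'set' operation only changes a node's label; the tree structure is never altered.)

Answer: D(A(M O(U)) J(V E))

Derivation:
Step 1 (down 1): focus=J path=1 depth=1 children=['V', 'E'] left=['Q'] right=[] parent=D
Step 2 (left): focus=Q path=0 depth=1 children=['M', 'O'] left=[] right=['J'] parent=D
Step 3 (right): focus=J path=1 depth=1 children=['V', 'E'] left=['Q'] right=[] parent=D
Step 4 (left): focus=Q path=0 depth=1 children=['M', 'O'] left=[] right=['J'] parent=D
Step 5 (set A): focus=A path=0 depth=1 children=['M', 'O'] left=[] right=['J'] parent=D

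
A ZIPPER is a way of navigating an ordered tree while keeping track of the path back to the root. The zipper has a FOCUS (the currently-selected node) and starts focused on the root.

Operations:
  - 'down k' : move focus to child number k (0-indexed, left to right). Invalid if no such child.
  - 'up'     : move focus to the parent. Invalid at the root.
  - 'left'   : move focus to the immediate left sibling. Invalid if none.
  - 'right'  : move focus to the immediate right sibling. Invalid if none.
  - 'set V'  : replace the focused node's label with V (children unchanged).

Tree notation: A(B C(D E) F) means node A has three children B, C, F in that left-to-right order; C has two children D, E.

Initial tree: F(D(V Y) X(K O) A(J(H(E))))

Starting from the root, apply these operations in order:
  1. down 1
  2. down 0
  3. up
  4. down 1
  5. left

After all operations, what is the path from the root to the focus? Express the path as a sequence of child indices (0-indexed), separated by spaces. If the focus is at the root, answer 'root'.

Answer: 1 0

Derivation:
Step 1 (down 1): focus=X path=1 depth=1 children=['K', 'O'] left=['D'] right=['A'] parent=F
Step 2 (down 0): focus=K path=1/0 depth=2 children=[] left=[] right=['O'] parent=X
Step 3 (up): focus=X path=1 depth=1 children=['K', 'O'] left=['D'] right=['A'] parent=F
Step 4 (down 1): focus=O path=1/1 depth=2 children=[] left=['K'] right=[] parent=X
Step 5 (left): focus=K path=1/0 depth=2 children=[] left=[] right=['O'] parent=X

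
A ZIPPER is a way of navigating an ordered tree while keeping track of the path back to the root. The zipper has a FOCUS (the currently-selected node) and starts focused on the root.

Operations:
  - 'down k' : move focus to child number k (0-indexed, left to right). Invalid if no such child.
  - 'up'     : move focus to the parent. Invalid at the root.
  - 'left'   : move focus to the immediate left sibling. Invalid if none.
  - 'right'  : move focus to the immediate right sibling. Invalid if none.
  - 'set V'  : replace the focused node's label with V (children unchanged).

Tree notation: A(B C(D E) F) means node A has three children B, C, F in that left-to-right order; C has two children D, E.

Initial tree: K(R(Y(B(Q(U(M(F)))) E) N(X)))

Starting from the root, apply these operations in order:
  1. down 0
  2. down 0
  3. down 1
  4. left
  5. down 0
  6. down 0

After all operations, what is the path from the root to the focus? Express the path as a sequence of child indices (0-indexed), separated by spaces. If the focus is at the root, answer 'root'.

Step 1 (down 0): focus=R path=0 depth=1 children=['Y', 'N'] left=[] right=[] parent=K
Step 2 (down 0): focus=Y path=0/0 depth=2 children=['B', 'E'] left=[] right=['N'] parent=R
Step 3 (down 1): focus=E path=0/0/1 depth=3 children=[] left=['B'] right=[] parent=Y
Step 4 (left): focus=B path=0/0/0 depth=3 children=['Q'] left=[] right=['E'] parent=Y
Step 5 (down 0): focus=Q path=0/0/0/0 depth=4 children=['U'] left=[] right=[] parent=B
Step 6 (down 0): focus=U path=0/0/0/0/0 depth=5 children=['M'] left=[] right=[] parent=Q

Answer: 0 0 0 0 0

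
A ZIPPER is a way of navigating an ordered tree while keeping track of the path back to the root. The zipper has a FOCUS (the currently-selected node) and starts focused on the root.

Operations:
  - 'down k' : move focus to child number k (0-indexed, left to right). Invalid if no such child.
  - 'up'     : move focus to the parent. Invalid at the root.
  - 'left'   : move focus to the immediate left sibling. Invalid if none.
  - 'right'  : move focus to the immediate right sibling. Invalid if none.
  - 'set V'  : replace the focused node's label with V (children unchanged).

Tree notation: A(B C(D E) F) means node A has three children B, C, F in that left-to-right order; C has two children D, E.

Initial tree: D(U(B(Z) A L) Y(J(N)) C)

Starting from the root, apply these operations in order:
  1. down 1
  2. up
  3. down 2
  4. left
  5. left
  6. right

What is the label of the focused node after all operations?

Answer: Y

Derivation:
Step 1 (down 1): focus=Y path=1 depth=1 children=['J'] left=['U'] right=['C'] parent=D
Step 2 (up): focus=D path=root depth=0 children=['U', 'Y', 'C'] (at root)
Step 3 (down 2): focus=C path=2 depth=1 children=[] left=['U', 'Y'] right=[] parent=D
Step 4 (left): focus=Y path=1 depth=1 children=['J'] left=['U'] right=['C'] parent=D
Step 5 (left): focus=U path=0 depth=1 children=['B', 'A', 'L'] left=[] right=['Y', 'C'] parent=D
Step 6 (right): focus=Y path=1 depth=1 children=['J'] left=['U'] right=['C'] parent=D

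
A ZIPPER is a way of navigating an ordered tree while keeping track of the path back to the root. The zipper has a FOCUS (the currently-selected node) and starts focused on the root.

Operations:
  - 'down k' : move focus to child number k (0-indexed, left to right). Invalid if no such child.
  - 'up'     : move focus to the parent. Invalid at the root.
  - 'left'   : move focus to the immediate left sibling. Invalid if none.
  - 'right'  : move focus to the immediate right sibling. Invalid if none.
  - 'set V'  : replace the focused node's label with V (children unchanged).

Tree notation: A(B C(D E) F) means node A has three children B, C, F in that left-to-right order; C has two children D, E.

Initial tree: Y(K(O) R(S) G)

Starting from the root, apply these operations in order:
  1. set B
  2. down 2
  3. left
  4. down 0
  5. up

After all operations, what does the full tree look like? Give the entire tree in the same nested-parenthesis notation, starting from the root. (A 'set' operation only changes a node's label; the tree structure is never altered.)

Answer: B(K(O) R(S) G)

Derivation:
Step 1 (set B): focus=B path=root depth=0 children=['K', 'R', 'G'] (at root)
Step 2 (down 2): focus=G path=2 depth=1 children=[] left=['K', 'R'] right=[] parent=B
Step 3 (left): focus=R path=1 depth=1 children=['S'] left=['K'] right=['G'] parent=B
Step 4 (down 0): focus=S path=1/0 depth=2 children=[] left=[] right=[] parent=R
Step 5 (up): focus=R path=1 depth=1 children=['S'] left=['K'] right=['G'] parent=B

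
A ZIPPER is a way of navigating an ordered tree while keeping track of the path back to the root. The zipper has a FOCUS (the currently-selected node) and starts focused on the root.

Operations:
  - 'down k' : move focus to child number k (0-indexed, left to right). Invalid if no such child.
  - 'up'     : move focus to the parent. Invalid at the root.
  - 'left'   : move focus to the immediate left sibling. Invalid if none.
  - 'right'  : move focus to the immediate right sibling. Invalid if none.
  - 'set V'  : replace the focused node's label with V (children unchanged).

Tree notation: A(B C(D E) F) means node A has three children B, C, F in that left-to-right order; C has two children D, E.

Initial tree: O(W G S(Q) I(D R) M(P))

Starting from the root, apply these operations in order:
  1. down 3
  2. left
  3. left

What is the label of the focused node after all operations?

Step 1 (down 3): focus=I path=3 depth=1 children=['D', 'R'] left=['W', 'G', 'S'] right=['M'] parent=O
Step 2 (left): focus=S path=2 depth=1 children=['Q'] left=['W', 'G'] right=['I', 'M'] parent=O
Step 3 (left): focus=G path=1 depth=1 children=[] left=['W'] right=['S', 'I', 'M'] parent=O

Answer: G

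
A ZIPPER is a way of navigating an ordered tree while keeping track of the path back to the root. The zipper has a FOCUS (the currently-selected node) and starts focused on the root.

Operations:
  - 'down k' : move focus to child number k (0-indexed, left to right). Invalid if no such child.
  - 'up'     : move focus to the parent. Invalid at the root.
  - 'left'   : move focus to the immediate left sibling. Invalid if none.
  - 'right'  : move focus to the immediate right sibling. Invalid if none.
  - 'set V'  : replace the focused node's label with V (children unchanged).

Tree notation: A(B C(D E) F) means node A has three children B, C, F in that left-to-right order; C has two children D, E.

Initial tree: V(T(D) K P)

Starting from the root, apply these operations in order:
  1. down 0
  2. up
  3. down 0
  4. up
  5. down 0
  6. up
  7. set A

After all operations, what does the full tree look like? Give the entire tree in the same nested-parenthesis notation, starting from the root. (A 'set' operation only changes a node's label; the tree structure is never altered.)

Step 1 (down 0): focus=T path=0 depth=1 children=['D'] left=[] right=['K', 'P'] parent=V
Step 2 (up): focus=V path=root depth=0 children=['T', 'K', 'P'] (at root)
Step 3 (down 0): focus=T path=0 depth=1 children=['D'] left=[] right=['K', 'P'] parent=V
Step 4 (up): focus=V path=root depth=0 children=['T', 'K', 'P'] (at root)
Step 5 (down 0): focus=T path=0 depth=1 children=['D'] left=[] right=['K', 'P'] parent=V
Step 6 (up): focus=V path=root depth=0 children=['T', 'K', 'P'] (at root)
Step 7 (set A): focus=A path=root depth=0 children=['T', 'K', 'P'] (at root)

Answer: A(T(D) K P)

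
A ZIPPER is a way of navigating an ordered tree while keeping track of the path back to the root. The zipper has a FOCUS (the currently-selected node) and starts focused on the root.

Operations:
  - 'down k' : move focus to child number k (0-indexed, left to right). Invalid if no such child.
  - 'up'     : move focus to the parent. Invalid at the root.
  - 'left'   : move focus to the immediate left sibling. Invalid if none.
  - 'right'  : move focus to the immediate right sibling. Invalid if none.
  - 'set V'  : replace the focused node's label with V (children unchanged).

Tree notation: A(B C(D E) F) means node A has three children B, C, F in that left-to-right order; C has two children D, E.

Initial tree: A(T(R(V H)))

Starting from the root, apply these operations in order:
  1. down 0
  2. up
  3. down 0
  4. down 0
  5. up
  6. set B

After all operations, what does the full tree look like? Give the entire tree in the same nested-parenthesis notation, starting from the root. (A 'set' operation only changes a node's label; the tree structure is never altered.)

Step 1 (down 0): focus=T path=0 depth=1 children=['R'] left=[] right=[] parent=A
Step 2 (up): focus=A path=root depth=0 children=['T'] (at root)
Step 3 (down 0): focus=T path=0 depth=1 children=['R'] left=[] right=[] parent=A
Step 4 (down 0): focus=R path=0/0 depth=2 children=['V', 'H'] left=[] right=[] parent=T
Step 5 (up): focus=T path=0 depth=1 children=['R'] left=[] right=[] parent=A
Step 6 (set B): focus=B path=0 depth=1 children=['R'] left=[] right=[] parent=A

Answer: A(B(R(V H)))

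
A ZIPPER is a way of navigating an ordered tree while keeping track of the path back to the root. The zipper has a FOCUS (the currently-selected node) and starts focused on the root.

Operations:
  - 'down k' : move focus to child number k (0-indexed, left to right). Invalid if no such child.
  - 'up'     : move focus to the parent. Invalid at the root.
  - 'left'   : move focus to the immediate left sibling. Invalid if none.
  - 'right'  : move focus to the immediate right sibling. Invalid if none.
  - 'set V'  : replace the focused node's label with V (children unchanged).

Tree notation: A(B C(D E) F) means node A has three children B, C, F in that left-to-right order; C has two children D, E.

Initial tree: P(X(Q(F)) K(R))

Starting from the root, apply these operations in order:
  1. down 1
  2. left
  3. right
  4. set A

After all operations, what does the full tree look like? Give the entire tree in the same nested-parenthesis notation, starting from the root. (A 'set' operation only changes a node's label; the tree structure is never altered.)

Step 1 (down 1): focus=K path=1 depth=1 children=['R'] left=['X'] right=[] parent=P
Step 2 (left): focus=X path=0 depth=1 children=['Q'] left=[] right=['K'] parent=P
Step 3 (right): focus=K path=1 depth=1 children=['R'] left=['X'] right=[] parent=P
Step 4 (set A): focus=A path=1 depth=1 children=['R'] left=['X'] right=[] parent=P

Answer: P(X(Q(F)) A(R))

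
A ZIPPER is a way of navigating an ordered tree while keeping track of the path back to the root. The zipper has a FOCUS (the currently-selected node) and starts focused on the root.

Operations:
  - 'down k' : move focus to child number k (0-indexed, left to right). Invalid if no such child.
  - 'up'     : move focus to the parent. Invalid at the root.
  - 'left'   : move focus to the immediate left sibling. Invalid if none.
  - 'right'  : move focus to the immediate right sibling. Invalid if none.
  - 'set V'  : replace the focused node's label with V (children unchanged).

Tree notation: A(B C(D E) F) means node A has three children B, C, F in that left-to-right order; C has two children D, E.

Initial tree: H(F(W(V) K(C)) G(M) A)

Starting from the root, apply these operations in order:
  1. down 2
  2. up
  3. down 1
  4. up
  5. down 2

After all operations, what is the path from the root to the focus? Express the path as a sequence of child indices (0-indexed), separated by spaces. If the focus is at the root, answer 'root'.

Step 1 (down 2): focus=A path=2 depth=1 children=[] left=['F', 'G'] right=[] parent=H
Step 2 (up): focus=H path=root depth=0 children=['F', 'G', 'A'] (at root)
Step 3 (down 1): focus=G path=1 depth=1 children=['M'] left=['F'] right=['A'] parent=H
Step 4 (up): focus=H path=root depth=0 children=['F', 'G', 'A'] (at root)
Step 5 (down 2): focus=A path=2 depth=1 children=[] left=['F', 'G'] right=[] parent=H

Answer: 2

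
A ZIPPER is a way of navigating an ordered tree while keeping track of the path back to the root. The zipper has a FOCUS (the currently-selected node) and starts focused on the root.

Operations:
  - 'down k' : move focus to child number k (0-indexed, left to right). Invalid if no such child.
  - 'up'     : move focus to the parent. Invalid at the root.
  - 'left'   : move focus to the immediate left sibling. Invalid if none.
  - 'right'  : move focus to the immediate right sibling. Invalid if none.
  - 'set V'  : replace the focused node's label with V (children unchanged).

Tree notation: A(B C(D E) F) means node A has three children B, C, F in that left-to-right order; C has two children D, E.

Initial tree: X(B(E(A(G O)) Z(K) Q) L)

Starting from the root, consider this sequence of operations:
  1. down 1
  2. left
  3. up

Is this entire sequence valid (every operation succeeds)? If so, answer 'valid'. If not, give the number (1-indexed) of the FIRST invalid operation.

Step 1 (down 1): focus=L path=1 depth=1 children=[] left=['B'] right=[] parent=X
Step 2 (left): focus=B path=0 depth=1 children=['E', 'Z', 'Q'] left=[] right=['L'] parent=X
Step 3 (up): focus=X path=root depth=0 children=['B', 'L'] (at root)

Answer: valid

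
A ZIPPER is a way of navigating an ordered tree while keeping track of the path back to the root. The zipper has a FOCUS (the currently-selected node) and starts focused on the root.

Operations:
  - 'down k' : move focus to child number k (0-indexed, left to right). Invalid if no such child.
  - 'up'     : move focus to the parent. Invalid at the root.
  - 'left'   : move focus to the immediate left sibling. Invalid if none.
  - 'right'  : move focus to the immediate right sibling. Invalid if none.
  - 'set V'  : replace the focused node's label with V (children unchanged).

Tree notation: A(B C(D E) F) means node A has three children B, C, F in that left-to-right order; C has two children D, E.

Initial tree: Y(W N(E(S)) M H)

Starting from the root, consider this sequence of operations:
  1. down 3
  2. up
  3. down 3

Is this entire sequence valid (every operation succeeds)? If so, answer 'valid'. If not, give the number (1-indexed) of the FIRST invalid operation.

Answer: valid

Derivation:
Step 1 (down 3): focus=H path=3 depth=1 children=[] left=['W', 'N', 'M'] right=[] parent=Y
Step 2 (up): focus=Y path=root depth=0 children=['W', 'N', 'M', 'H'] (at root)
Step 3 (down 3): focus=H path=3 depth=1 children=[] left=['W', 'N', 'M'] right=[] parent=Y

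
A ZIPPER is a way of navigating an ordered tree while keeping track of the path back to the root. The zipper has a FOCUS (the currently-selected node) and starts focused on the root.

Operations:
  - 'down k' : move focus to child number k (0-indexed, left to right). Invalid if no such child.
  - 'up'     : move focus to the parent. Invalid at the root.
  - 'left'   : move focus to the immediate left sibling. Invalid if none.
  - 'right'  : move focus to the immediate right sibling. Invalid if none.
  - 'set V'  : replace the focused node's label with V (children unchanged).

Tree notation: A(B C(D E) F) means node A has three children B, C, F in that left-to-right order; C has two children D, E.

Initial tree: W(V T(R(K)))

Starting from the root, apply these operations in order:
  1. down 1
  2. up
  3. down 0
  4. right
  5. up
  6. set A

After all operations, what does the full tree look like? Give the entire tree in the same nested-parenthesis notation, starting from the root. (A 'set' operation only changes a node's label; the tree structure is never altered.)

Answer: A(V T(R(K)))

Derivation:
Step 1 (down 1): focus=T path=1 depth=1 children=['R'] left=['V'] right=[] parent=W
Step 2 (up): focus=W path=root depth=0 children=['V', 'T'] (at root)
Step 3 (down 0): focus=V path=0 depth=1 children=[] left=[] right=['T'] parent=W
Step 4 (right): focus=T path=1 depth=1 children=['R'] left=['V'] right=[] parent=W
Step 5 (up): focus=W path=root depth=0 children=['V', 'T'] (at root)
Step 6 (set A): focus=A path=root depth=0 children=['V', 'T'] (at root)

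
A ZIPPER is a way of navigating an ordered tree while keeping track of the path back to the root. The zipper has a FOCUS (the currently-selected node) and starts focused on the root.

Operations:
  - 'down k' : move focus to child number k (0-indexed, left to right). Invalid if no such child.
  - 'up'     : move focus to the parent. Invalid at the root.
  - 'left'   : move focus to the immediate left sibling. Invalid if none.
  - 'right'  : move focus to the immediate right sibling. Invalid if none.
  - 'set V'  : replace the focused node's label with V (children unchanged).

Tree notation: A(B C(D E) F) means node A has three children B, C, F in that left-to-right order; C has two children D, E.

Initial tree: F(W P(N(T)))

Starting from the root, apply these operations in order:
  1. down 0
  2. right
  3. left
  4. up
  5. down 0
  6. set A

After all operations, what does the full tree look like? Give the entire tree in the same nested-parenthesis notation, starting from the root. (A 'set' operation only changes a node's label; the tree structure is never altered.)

Step 1 (down 0): focus=W path=0 depth=1 children=[] left=[] right=['P'] parent=F
Step 2 (right): focus=P path=1 depth=1 children=['N'] left=['W'] right=[] parent=F
Step 3 (left): focus=W path=0 depth=1 children=[] left=[] right=['P'] parent=F
Step 4 (up): focus=F path=root depth=0 children=['W', 'P'] (at root)
Step 5 (down 0): focus=W path=0 depth=1 children=[] left=[] right=['P'] parent=F
Step 6 (set A): focus=A path=0 depth=1 children=[] left=[] right=['P'] parent=F

Answer: F(A P(N(T)))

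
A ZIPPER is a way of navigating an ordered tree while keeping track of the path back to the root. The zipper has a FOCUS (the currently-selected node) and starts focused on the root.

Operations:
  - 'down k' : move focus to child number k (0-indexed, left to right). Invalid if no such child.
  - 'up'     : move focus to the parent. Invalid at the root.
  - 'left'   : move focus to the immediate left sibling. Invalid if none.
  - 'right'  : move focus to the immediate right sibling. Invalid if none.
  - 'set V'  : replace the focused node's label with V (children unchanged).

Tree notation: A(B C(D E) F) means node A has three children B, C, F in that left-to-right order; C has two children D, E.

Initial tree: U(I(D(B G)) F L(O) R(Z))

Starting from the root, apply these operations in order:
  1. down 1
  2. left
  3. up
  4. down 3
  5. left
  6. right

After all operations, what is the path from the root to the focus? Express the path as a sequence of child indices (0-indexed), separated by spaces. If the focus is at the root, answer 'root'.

Step 1 (down 1): focus=F path=1 depth=1 children=[] left=['I'] right=['L', 'R'] parent=U
Step 2 (left): focus=I path=0 depth=1 children=['D'] left=[] right=['F', 'L', 'R'] parent=U
Step 3 (up): focus=U path=root depth=0 children=['I', 'F', 'L', 'R'] (at root)
Step 4 (down 3): focus=R path=3 depth=1 children=['Z'] left=['I', 'F', 'L'] right=[] parent=U
Step 5 (left): focus=L path=2 depth=1 children=['O'] left=['I', 'F'] right=['R'] parent=U
Step 6 (right): focus=R path=3 depth=1 children=['Z'] left=['I', 'F', 'L'] right=[] parent=U

Answer: 3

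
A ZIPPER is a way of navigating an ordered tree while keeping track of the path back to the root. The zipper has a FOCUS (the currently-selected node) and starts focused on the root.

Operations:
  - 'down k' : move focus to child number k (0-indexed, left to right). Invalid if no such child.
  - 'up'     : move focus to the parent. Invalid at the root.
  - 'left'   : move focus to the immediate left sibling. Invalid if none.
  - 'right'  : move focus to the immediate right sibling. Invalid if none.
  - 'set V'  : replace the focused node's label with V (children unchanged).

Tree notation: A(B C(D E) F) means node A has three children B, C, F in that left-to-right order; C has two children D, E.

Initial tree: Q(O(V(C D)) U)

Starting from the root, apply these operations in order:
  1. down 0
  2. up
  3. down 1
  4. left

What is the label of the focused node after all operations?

Step 1 (down 0): focus=O path=0 depth=1 children=['V'] left=[] right=['U'] parent=Q
Step 2 (up): focus=Q path=root depth=0 children=['O', 'U'] (at root)
Step 3 (down 1): focus=U path=1 depth=1 children=[] left=['O'] right=[] parent=Q
Step 4 (left): focus=O path=0 depth=1 children=['V'] left=[] right=['U'] parent=Q

Answer: O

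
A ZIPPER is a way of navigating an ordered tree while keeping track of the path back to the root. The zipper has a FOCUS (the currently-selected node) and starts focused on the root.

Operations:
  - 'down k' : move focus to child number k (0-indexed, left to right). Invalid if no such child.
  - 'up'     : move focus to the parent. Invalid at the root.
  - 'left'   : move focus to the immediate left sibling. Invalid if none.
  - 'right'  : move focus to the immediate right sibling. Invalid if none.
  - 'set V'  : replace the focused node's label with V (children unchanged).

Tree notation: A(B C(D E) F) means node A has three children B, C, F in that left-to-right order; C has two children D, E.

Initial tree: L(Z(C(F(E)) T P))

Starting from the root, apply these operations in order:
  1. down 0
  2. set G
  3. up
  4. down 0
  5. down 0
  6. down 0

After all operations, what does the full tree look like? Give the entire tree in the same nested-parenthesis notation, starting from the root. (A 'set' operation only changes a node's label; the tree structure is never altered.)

Step 1 (down 0): focus=Z path=0 depth=1 children=['C', 'T', 'P'] left=[] right=[] parent=L
Step 2 (set G): focus=G path=0 depth=1 children=['C', 'T', 'P'] left=[] right=[] parent=L
Step 3 (up): focus=L path=root depth=0 children=['G'] (at root)
Step 4 (down 0): focus=G path=0 depth=1 children=['C', 'T', 'P'] left=[] right=[] parent=L
Step 5 (down 0): focus=C path=0/0 depth=2 children=['F'] left=[] right=['T', 'P'] parent=G
Step 6 (down 0): focus=F path=0/0/0 depth=3 children=['E'] left=[] right=[] parent=C

Answer: L(G(C(F(E)) T P))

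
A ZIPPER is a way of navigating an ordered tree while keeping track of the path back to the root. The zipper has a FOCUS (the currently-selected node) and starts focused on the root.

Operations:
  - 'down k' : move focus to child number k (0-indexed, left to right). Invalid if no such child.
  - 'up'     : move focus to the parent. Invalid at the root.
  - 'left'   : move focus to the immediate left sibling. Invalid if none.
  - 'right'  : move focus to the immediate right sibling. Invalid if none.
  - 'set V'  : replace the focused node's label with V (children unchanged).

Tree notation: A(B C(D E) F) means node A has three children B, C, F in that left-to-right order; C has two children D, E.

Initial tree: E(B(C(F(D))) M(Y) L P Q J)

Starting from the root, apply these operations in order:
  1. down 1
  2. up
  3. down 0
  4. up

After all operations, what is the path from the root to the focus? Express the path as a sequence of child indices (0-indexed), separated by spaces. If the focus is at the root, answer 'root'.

Answer: root

Derivation:
Step 1 (down 1): focus=M path=1 depth=1 children=['Y'] left=['B'] right=['L', 'P', 'Q', 'J'] parent=E
Step 2 (up): focus=E path=root depth=0 children=['B', 'M', 'L', 'P', 'Q', 'J'] (at root)
Step 3 (down 0): focus=B path=0 depth=1 children=['C'] left=[] right=['M', 'L', 'P', 'Q', 'J'] parent=E
Step 4 (up): focus=E path=root depth=0 children=['B', 'M', 'L', 'P', 'Q', 'J'] (at root)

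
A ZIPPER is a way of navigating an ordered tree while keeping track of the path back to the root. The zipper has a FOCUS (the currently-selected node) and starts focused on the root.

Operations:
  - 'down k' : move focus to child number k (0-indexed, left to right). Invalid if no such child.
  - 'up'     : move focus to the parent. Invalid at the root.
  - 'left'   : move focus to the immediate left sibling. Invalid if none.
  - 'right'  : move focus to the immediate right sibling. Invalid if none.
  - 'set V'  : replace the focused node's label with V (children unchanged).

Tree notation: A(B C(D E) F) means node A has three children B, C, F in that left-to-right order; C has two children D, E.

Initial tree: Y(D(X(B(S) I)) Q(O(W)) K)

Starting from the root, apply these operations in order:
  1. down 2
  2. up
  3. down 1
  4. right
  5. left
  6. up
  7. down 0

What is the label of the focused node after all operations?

Answer: D

Derivation:
Step 1 (down 2): focus=K path=2 depth=1 children=[] left=['D', 'Q'] right=[] parent=Y
Step 2 (up): focus=Y path=root depth=0 children=['D', 'Q', 'K'] (at root)
Step 3 (down 1): focus=Q path=1 depth=1 children=['O'] left=['D'] right=['K'] parent=Y
Step 4 (right): focus=K path=2 depth=1 children=[] left=['D', 'Q'] right=[] parent=Y
Step 5 (left): focus=Q path=1 depth=1 children=['O'] left=['D'] right=['K'] parent=Y
Step 6 (up): focus=Y path=root depth=0 children=['D', 'Q', 'K'] (at root)
Step 7 (down 0): focus=D path=0 depth=1 children=['X'] left=[] right=['Q', 'K'] parent=Y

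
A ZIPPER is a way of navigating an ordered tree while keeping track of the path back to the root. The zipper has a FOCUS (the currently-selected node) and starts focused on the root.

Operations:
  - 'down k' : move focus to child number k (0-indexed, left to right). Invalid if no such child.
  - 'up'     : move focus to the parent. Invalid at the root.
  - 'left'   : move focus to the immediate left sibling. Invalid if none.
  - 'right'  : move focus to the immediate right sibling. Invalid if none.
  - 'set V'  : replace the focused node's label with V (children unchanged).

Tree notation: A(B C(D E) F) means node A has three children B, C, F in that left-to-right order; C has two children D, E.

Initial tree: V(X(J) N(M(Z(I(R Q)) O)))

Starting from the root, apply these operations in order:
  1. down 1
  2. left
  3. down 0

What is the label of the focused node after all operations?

Step 1 (down 1): focus=N path=1 depth=1 children=['M'] left=['X'] right=[] parent=V
Step 2 (left): focus=X path=0 depth=1 children=['J'] left=[] right=['N'] parent=V
Step 3 (down 0): focus=J path=0/0 depth=2 children=[] left=[] right=[] parent=X

Answer: J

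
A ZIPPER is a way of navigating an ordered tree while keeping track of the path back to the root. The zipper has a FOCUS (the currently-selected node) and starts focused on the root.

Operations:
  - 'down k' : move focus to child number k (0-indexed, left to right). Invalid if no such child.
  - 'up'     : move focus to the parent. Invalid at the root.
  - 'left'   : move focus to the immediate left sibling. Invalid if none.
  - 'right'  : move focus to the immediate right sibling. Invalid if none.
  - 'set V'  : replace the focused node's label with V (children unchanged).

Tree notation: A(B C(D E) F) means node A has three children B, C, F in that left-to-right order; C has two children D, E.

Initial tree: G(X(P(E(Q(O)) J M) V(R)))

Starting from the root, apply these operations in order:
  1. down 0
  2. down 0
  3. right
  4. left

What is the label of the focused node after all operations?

Step 1 (down 0): focus=X path=0 depth=1 children=['P', 'V'] left=[] right=[] parent=G
Step 2 (down 0): focus=P path=0/0 depth=2 children=['E', 'J', 'M'] left=[] right=['V'] parent=X
Step 3 (right): focus=V path=0/1 depth=2 children=['R'] left=['P'] right=[] parent=X
Step 4 (left): focus=P path=0/0 depth=2 children=['E', 'J', 'M'] left=[] right=['V'] parent=X

Answer: P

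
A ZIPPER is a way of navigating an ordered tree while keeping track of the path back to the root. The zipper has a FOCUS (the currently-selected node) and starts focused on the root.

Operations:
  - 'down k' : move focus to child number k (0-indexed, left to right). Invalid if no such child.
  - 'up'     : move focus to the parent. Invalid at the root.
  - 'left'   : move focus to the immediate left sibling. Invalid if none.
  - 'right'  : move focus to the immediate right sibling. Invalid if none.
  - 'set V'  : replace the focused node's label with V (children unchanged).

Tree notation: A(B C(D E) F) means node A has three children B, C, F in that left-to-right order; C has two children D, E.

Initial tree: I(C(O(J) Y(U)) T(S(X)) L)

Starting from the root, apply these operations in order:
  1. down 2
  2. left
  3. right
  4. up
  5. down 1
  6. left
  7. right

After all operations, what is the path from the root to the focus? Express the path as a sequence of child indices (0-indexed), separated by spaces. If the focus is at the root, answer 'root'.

Answer: 1

Derivation:
Step 1 (down 2): focus=L path=2 depth=1 children=[] left=['C', 'T'] right=[] parent=I
Step 2 (left): focus=T path=1 depth=1 children=['S'] left=['C'] right=['L'] parent=I
Step 3 (right): focus=L path=2 depth=1 children=[] left=['C', 'T'] right=[] parent=I
Step 4 (up): focus=I path=root depth=0 children=['C', 'T', 'L'] (at root)
Step 5 (down 1): focus=T path=1 depth=1 children=['S'] left=['C'] right=['L'] parent=I
Step 6 (left): focus=C path=0 depth=1 children=['O', 'Y'] left=[] right=['T', 'L'] parent=I
Step 7 (right): focus=T path=1 depth=1 children=['S'] left=['C'] right=['L'] parent=I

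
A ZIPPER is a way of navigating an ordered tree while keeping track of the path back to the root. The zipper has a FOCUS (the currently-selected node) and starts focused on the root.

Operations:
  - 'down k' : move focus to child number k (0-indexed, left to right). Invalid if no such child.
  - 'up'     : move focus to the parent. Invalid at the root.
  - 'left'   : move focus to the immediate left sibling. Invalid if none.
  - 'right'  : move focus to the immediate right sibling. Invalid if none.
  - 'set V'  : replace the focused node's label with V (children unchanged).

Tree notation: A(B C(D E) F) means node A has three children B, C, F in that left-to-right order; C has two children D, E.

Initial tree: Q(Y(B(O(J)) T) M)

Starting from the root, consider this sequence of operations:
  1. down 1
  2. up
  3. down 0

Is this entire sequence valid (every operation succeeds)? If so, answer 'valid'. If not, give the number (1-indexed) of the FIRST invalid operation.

Answer: valid

Derivation:
Step 1 (down 1): focus=M path=1 depth=1 children=[] left=['Y'] right=[] parent=Q
Step 2 (up): focus=Q path=root depth=0 children=['Y', 'M'] (at root)
Step 3 (down 0): focus=Y path=0 depth=1 children=['B', 'T'] left=[] right=['M'] parent=Q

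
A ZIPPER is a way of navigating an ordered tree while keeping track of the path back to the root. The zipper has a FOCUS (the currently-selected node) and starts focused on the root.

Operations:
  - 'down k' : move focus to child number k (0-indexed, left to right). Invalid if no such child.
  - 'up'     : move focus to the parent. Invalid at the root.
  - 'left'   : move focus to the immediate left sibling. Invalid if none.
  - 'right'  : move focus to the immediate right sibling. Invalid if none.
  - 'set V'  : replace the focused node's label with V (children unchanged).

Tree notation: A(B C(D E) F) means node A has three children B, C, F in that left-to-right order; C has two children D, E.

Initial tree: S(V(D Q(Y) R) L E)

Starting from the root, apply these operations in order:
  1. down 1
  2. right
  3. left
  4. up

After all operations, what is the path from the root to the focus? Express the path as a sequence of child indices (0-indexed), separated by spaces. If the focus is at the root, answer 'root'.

Answer: root

Derivation:
Step 1 (down 1): focus=L path=1 depth=1 children=[] left=['V'] right=['E'] parent=S
Step 2 (right): focus=E path=2 depth=1 children=[] left=['V', 'L'] right=[] parent=S
Step 3 (left): focus=L path=1 depth=1 children=[] left=['V'] right=['E'] parent=S
Step 4 (up): focus=S path=root depth=0 children=['V', 'L', 'E'] (at root)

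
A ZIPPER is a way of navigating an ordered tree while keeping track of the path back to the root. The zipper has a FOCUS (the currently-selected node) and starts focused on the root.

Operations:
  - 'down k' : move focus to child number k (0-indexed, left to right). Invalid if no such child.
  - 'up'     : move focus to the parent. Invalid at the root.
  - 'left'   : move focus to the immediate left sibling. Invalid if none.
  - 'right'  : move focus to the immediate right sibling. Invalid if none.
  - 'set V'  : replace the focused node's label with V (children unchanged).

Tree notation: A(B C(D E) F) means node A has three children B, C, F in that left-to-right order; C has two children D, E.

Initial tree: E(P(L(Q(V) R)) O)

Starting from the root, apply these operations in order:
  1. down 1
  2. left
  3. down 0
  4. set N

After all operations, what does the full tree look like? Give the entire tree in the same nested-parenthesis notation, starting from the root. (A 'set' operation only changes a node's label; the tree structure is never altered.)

Step 1 (down 1): focus=O path=1 depth=1 children=[] left=['P'] right=[] parent=E
Step 2 (left): focus=P path=0 depth=1 children=['L'] left=[] right=['O'] parent=E
Step 3 (down 0): focus=L path=0/0 depth=2 children=['Q', 'R'] left=[] right=[] parent=P
Step 4 (set N): focus=N path=0/0 depth=2 children=['Q', 'R'] left=[] right=[] parent=P

Answer: E(P(N(Q(V) R)) O)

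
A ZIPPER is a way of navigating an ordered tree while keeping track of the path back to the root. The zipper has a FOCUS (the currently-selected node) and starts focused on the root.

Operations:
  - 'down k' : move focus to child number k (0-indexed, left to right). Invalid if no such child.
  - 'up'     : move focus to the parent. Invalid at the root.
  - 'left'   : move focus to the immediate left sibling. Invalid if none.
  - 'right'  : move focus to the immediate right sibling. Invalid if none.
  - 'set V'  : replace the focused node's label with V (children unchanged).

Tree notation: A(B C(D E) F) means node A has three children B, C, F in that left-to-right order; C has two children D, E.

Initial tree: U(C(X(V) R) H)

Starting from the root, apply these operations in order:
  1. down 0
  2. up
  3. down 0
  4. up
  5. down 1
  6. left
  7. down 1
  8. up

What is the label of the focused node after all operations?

Answer: C

Derivation:
Step 1 (down 0): focus=C path=0 depth=1 children=['X', 'R'] left=[] right=['H'] parent=U
Step 2 (up): focus=U path=root depth=0 children=['C', 'H'] (at root)
Step 3 (down 0): focus=C path=0 depth=1 children=['X', 'R'] left=[] right=['H'] parent=U
Step 4 (up): focus=U path=root depth=0 children=['C', 'H'] (at root)
Step 5 (down 1): focus=H path=1 depth=1 children=[] left=['C'] right=[] parent=U
Step 6 (left): focus=C path=0 depth=1 children=['X', 'R'] left=[] right=['H'] parent=U
Step 7 (down 1): focus=R path=0/1 depth=2 children=[] left=['X'] right=[] parent=C
Step 8 (up): focus=C path=0 depth=1 children=['X', 'R'] left=[] right=['H'] parent=U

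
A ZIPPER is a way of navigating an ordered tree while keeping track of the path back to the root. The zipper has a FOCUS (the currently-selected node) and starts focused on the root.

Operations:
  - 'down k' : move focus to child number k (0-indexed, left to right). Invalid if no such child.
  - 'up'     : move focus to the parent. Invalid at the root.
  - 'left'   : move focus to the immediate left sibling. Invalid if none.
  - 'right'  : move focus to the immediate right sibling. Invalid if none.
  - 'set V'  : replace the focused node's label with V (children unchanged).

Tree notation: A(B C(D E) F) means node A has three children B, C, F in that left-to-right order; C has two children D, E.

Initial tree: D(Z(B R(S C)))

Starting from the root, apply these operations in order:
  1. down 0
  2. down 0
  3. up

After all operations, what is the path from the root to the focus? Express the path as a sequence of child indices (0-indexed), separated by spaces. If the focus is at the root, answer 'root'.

Step 1 (down 0): focus=Z path=0 depth=1 children=['B', 'R'] left=[] right=[] parent=D
Step 2 (down 0): focus=B path=0/0 depth=2 children=[] left=[] right=['R'] parent=Z
Step 3 (up): focus=Z path=0 depth=1 children=['B', 'R'] left=[] right=[] parent=D

Answer: 0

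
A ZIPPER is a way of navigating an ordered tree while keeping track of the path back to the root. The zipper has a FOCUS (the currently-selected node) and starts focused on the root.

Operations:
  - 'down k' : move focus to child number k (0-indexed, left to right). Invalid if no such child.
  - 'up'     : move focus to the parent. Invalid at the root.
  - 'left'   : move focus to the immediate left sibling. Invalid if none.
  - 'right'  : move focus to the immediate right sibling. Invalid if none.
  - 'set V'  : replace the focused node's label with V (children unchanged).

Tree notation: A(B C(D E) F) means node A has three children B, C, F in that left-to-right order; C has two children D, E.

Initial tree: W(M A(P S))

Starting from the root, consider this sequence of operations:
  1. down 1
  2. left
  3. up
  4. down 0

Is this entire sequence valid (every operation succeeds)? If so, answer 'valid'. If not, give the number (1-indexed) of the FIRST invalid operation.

Answer: valid

Derivation:
Step 1 (down 1): focus=A path=1 depth=1 children=['P', 'S'] left=['M'] right=[] parent=W
Step 2 (left): focus=M path=0 depth=1 children=[] left=[] right=['A'] parent=W
Step 3 (up): focus=W path=root depth=0 children=['M', 'A'] (at root)
Step 4 (down 0): focus=M path=0 depth=1 children=[] left=[] right=['A'] parent=W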